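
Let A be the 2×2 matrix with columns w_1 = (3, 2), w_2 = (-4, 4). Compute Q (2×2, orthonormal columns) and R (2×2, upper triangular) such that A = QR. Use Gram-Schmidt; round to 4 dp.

Q = [[0.8321, -0.5547], [0.5547, 0.8321]], R = [[3.6056, -1.1094], [0.0000, 5.5470]]

w_1 = (3, 2); ‖w_1‖ = 3.6056, so e_1 = (0.8321, 0.5547).
e_1·w_2 = 0.8321·(-4) + 0.5547·4 = -1.1094.
u_2 = w_2 + 1.1094·e_1 = (-3.0769, 4.6154).
‖u_2‖ = 5.5470, so e_2 = (-0.5547, 0.8321).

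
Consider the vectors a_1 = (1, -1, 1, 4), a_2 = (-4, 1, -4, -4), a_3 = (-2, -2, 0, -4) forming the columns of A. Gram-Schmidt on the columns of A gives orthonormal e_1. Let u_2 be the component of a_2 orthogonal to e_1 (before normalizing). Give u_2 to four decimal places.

a_1 = (1, -1, 1, 4); ‖a_1‖ = 4.3589, so e_1 = (0.2294, -0.2294, 0.2294, 0.9177).
e_1·a_2 = 0.2294·(-4) + (-0.2294)·1 + 0.2294·(-4) + 0.9177·(-4) = -5.7354.
u_2 = a_2 + 5.7354·e_1 = (-2.6842, -0.3158, -2.6842, 1.2632).

u_2 = (-2.6842, -0.3158, -2.6842, 1.2632)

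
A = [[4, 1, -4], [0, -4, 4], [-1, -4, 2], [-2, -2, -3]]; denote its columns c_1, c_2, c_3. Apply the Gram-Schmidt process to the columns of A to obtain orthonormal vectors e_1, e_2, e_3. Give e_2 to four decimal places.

e_2 = (-0.2342, -0.7286, -0.6245, -0.1561)

c_1 = (4, 0, -1, -2); ‖c_1‖ = 4.5826, so e_1 = (0.8729, 0.0000, -0.2182, -0.4364).
e_1·c_2 = 0.8729·1 + 0.0000·(-4) + (-0.2182)·(-4) + (-0.4364)·(-2) = 2.6186.
u_2 = c_2 − 2.6186·e_1 = (-1.2857, -4.0000, -3.4286, -0.8571).
‖u_2‖ = 5.4903, so e_2 = (-0.2342, -0.7286, -0.6245, -0.1561).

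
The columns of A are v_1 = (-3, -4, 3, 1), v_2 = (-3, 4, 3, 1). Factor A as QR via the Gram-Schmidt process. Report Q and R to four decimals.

Q = [[-0.5071, -0.4653], [-0.6761, 0.7368], [0.5071, 0.4653], [0.1690, 0.1551]], R = [[5.9161, 0.5071], [0.0000, 5.8943]]

v_1 = (-3, -4, 3, 1); ‖v_1‖ = 5.9161, so q_1 = (-0.5071, -0.6761, 0.5071, 0.1690).
q_1·v_2 = (-0.5071)·(-3) + (-0.6761)·4 + 0.5071·3 + 0.1690·1 = 0.5071.
u_2 = v_2 − 0.5071·q_1 = (-2.7429, 4.3429, 2.7429, 0.9143).
‖u_2‖ = 5.8943, so q_2 = (-0.4653, 0.7368, 0.4653, 0.1551).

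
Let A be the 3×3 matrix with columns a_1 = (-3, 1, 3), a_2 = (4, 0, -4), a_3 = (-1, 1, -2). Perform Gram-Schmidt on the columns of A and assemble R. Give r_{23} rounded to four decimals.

a_1 = (-3, 1, 3); ‖a_1‖ = 4.3589, so q_1 = (-0.6882, 0.2294, 0.6882).
q_1·a_2 = (-0.6882)·4 + 0.2294·0 + 0.6882·(-4) = -5.5060.
u_2 = a_2 + 5.5060·q_1 = (0.2105, 1.2632, -0.2105).
‖u_2‖ = 1.2978, so q_2 = (0.1622, 0.9733, -0.1622).
r_{23} = q_2·a_3 = 1.1355.

r_{23} = 1.1355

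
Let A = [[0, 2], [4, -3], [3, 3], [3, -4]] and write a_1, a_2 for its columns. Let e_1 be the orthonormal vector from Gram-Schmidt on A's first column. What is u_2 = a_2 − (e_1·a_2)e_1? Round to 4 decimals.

u_2 = (2.0000, -1.2353, 4.3235, -2.6765)

a_1 = (0, 4, 3, 3); ‖a_1‖ = 5.8310, so e_1 = (0.0000, 0.6860, 0.5145, 0.5145).
e_1·a_2 = 0.0000·2 + 0.6860·(-3) + 0.5145·3 + 0.5145·(-4) = -2.5725.
u_2 = a_2 + 2.5725·e_1 = (2.0000, -1.2353, 4.3235, -2.6765).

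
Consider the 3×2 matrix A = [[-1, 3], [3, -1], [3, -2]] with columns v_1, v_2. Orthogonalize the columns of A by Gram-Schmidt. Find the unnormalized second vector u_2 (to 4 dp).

v_1 = (-1, 3, 3); ‖v_1‖ = 4.3589, so e_1 = (-0.2294, 0.6882, 0.6882).
e_1·v_2 = (-0.2294)·3 + 0.6882·(-1) + 0.6882·(-2) = -2.7530.
u_2 = v_2 + 2.7530·e_1 = (2.3684, 0.8947, -0.1053).

u_2 = (2.3684, 0.8947, -0.1053)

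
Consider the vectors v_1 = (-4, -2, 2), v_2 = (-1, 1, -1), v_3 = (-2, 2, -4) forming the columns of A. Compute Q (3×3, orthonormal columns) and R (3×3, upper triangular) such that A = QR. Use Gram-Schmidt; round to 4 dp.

Q = [[-0.8165, -0.5774, 0.0000], [-0.4082, 0.5774, -0.7071], [0.4082, -0.5774, -0.7071]], R = [[4.8990, 0.0000, -0.8165], [0.0000, 1.7321, 4.6188], [0.0000, 0.0000, 1.4142]]

q_1 = v_1/‖v_1‖ = (-4, -2, 2)/4.8990 = (-0.8165, -0.4082, 0.4082).
r_{12} = q_1·v_2 = 0.0000.
u_2 = v_2 + 0.0000·q_1 = (-1.0000, 1.0000, -1.0000).
‖u_2‖ = 1.7321, so q_2 = (-0.5774, 0.5774, -0.5774).
r_{13} = q_1·v_3 = -0.8165; r_{23} = q_2·v_3 = 4.6188.
u_3 = v_3 + 0.8165·q_1 − 4.6188·q_2 = (0.0000, -1.0000, -1.0000).
‖u_3‖ = 1.4142, so q_3 = (0.0000, -0.7071, -0.7071).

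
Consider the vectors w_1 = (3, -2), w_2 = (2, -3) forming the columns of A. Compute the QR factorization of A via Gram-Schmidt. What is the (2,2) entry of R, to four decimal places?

r_{22} = 1.3868

w_1 = (3, -2); ‖w_1‖ = 3.6056, so q_1 = (0.8321, -0.5547).
q_1·w_2 = 0.8321·2 + (-0.5547)·(-3) = 3.3282.
u_2 = w_2 − 3.3282·q_1 = (-0.7692, -1.1538).
r_{22} = ‖u_2‖ = 1.3868.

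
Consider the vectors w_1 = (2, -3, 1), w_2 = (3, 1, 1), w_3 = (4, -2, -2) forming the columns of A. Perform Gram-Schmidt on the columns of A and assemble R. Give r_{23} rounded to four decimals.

r_{23} = 1.4561

w_1 = (2, -3, 1); ‖w_1‖ = 3.7417, so q_1 = (0.5345, -0.8018, 0.2673).
q_1·w_2 = 0.5345·3 + (-0.8018)·1 + 0.2673·1 = 1.0690.
u_2 = w_2 − 1.0690·q_1 = (2.4286, 1.8571, 0.7143).
‖u_2‖ = 3.1396, so q_2 = (0.7735, 0.5915, 0.2275).
r_{23} = q_2·w_3 = 1.4561.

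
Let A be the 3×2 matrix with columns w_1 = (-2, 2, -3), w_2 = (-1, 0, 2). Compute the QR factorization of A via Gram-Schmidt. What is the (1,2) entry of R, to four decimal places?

w_1 = (-2, 2, -3); ‖w_1‖ = 4.1231, so e_1 = (-0.4851, 0.4851, -0.7276).
r_{12} = e_1·w_2 = -0.9701.

r_{12} = -0.9701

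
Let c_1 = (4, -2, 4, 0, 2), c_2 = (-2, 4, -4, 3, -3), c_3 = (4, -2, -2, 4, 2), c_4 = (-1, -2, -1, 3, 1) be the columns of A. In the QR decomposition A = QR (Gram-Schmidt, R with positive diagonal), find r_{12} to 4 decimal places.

c_1 = (4, -2, 4, 0, 2); ‖c_1‖ = 6.3246, so q_1 = (0.6325, -0.3162, 0.6325, 0.0000, 0.3162).
r_{12} = q_1·c_2 = -6.0083.

r_{12} = -6.0083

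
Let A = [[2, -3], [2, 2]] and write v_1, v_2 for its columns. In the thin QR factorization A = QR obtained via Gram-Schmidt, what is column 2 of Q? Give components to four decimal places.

e_2 = (-0.7071, 0.7071)

v_1 = (2, 2); ‖v_1‖ = 2.8284, so e_1 = (0.7071, 0.7071).
e_1·v_2 = 0.7071·(-3) + 0.7071·2 = -0.7071.
u_2 = v_2 + 0.7071·e_1 = (-2.5000, 2.5000).
‖u_2‖ = 3.5355, so e_2 = (-0.7071, 0.7071).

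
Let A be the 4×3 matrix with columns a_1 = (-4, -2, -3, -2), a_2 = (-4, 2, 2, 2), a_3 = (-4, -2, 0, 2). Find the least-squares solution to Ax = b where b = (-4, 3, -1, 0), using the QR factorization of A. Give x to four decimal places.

x = (0.7222, 1.1303, -0.8184)

a_1 = (-4, -2, -3, -2); ‖a_1‖ = 5.7446, so q_1 = (-0.6963, -0.3482, -0.5222, -0.3482).
q_1·a_2 = (-0.6963)·(-4) + (-0.3482)·2 + (-0.5222)·2 + (-0.3482)·2 = 0.3482.
u_2 = a_2 − 0.3482·q_1 = (-3.7576, 2.1212, 2.1818, 2.1212).
‖u_2‖ = 5.2800, so q_2 = (-0.7117, 0.4017, 0.4132, 0.4017).
q_1·a_3 = (-0.6963)·(-4) + (-0.3482)·(-2) + (-0.5222)·0 + (-0.3482)·2 = 2.7852; q_2·a_3 = (-0.7117)·(-4) + 0.4017·(-2) + 0.4132·0 + 0.4017·2 = 2.8466.
u_3 = a_3 − 2.7852·q_1 − 2.8466·q_2 = (-0.0348, -2.1739, 0.2783, 1.8261).
‖u_3‖ = 2.8529, so q_3 = (-0.0122, -0.7620, 0.0975, 0.6401).
Qᵀb = (2.2630, 3.6386, -2.3348).
Back-substitute: x_3 = -2.3348/2.8529 = -0.8184.
x_2 = (3.6386 − 2.8466·(-0.8184))/5.2800 = 1.1303.
x_1 = (2.2630 − 0.3482·1.1303 − 2.7852·(-0.8184))/5.7446 = 0.7222.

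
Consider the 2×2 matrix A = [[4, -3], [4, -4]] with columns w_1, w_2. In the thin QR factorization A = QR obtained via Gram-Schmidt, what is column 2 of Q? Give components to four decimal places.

w_1 = (4, 4); ‖w_1‖ = 5.6569, so q_1 = (0.7071, 0.7071).
q_1·w_2 = 0.7071·(-3) + 0.7071·(-4) = -4.9497.
u_2 = w_2 + 4.9497·q_1 = (0.5000, -0.5000).
‖u_2‖ = 0.7071, so q_2 = (0.7071, -0.7071).

q_2 = (0.7071, -0.7071)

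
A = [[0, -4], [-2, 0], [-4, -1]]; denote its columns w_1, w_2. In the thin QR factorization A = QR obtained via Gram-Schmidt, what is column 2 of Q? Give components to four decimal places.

e_2 = (-0.9938, 0.0994, -0.0497)

e_1 = w_1/‖w_1‖ = (0, -2, -4)/4.4721 = (0.0000, -0.4472, -0.8944).
r_{12} = e_1·w_2 = 0.8944.
u_2 = w_2 − 0.8944·e_1 = (-4.0000, 0.4000, -0.2000).
‖u_2‖ = 4.0249, so e_2 = (-0.9938, 0.0994, -0.0497).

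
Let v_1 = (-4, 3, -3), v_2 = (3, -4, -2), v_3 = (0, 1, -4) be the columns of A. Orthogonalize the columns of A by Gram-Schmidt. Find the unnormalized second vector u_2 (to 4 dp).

u_2 = (0.8824, -2.4118, -3.5882)

q_1 = v_1/‖v_1‖ = (-4, 3, -3)/5.8310 = (-0.6860, 0.5145, -0.5145).
r_{12} = q_1·v_2 = -3.0870.
u_2 = v_2 + 3.0870·q_1 = (0.8824, -2.4118, -3.5882).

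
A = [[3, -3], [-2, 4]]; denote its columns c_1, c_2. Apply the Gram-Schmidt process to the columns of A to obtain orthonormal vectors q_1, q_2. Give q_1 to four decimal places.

q_1 = (0.8321, -0.5547)

c_1 = (3, -2); ‖c_1‖ = 3.6056, so q_1 = (0.8321, -0.5547).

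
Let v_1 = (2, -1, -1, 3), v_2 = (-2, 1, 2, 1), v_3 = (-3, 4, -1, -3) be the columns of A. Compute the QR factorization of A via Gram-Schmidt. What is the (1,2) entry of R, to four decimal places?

e_1 = v_1/‖v_1‖ = (2, -1, -1, 3)/3.8730 = (0.5164, -0.2582, -0.2582, 0.7746).
r_{12} = e_1·v_2 = -1.0328.

r_{12} = -1.0328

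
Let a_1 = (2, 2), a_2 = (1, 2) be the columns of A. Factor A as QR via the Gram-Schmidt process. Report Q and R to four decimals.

Q = [[0.7071, -0.7071], [0.7071, 0.7071]], R = [[2.8284, 2.1213], [0.0000, 0.7071]]

a_1 = (2, 2); ‖a_1‖ = 2.8284, so e_1 = (0.7071, 0.7071).
e_1·a_2 = 0.7071·1 + 0.7071·2 = 2.1213.
u_2 = a_2 − 2.1213·e_1 = (-0.5000, 0.5000).
‖u_2‖ = 0.7071, so e_2 = (-0.7071, 0.7071).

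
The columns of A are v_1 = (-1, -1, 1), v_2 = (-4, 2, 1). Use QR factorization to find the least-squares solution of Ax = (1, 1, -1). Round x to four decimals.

x = (-1.0000, 0.0000)

e_1 = v_1/‖v_1‖ = (-1, -1, 1)/1.7321 = (-0.5774, -0.5774, 0.5774).
r_{12} = e_1·v_2 = 1.7321.
u_2 = v_2 − 1.7321·e_1 = (-3.0000, 3.0000, 0.0000).
‖u_2‖ = 4.2426, so e_2 = (-0.7071, 0.7071, 0.0000).
Qᵀb = (-1.7321, 0.0000).
Back-substitute: x_2 = 0.0000/4.2426 = 0.0000.
x_1 = (-1.7321 − 1.7321·0.0000)/1.7321 = -1.0000.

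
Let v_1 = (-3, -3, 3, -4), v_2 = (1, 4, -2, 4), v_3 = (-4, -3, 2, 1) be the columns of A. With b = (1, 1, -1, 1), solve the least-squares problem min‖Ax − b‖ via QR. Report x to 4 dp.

v_1 = (-3, -3, 3, -4); ‖v_1‖ = 6.5574, so q_1 = (-0.4575, -0.4575, 0.4575, -0.6100).
q_1·v_2 = (-0.4575)·1 + (-0.4575)·4 + 0.4575·(-2) + (-0.6100)·4 = -5.6424.
u_2 = v_2 + 5.6424·q_1 = (-1.5814, 1.4186, 0.5814, 0.5581).
‖u_2‖ = 2.2722, so q_2 = (-0.6960, 0.6243, 0.2559, 0.2456).
q_1·v_3 = (-0.4575)·(-4) + (-0.4575)·(-3) + 0.4575·2 + (-0.6100)·1 = 3.5075; q_2·v_3 = (-0.6960)·(-4) + 0.6243·(-3) + 0.2559·2 + 0.2456·1 = 1.6683.
u_3 = v_3 − 3.5075·q_1 − 1.6683·q_2 = (-1.2342, -2.4369, -0.0315, 2.7297).
‖u_3‖ = 3.8619, so q_3 = (-0.3196, -0.6310, -0.0082, 0.7068).
Qᵀb = (-1.9825, -0.0819, -0.2356).
Back-substitute: x_3 = -0.2356/3.8619 = -0.0610.
x_2 = (-0.0819 − 1.6683·(-0.0610))/2.2722 = 0.0088.
x_1 = (-1.9825 + 5.6424·0.0088 − 3.5075·(-0.0610))/6.5574 = -0.2622.

x = (-0.2622, 0.0088, -0.0610)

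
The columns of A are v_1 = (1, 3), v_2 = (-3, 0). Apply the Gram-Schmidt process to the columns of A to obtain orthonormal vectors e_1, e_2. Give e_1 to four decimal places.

e_1 = (0.3162, 0.9487)

e_1 = v_1/‖v_1‖ = (1, 3)/3.1623 = (0.3162, 0.9487).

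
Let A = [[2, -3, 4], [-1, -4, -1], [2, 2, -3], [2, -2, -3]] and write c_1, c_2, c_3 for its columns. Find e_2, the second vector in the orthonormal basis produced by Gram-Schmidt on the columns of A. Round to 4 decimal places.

c_1 = (2, -1, 2, 2); ‖c_1‖ = 3.6056, so e_1 = (0.5547, -0.2774, 0.5547, 0.5547).
e_1·c_2 = 0.5547·(-3) + (-0.2774)·(-4) + 0.5547·2 + 0.5547·(-2) = -0.5547.
u_2 = c_2 + 0.5547·e_1 = (-2.6923, -4.1538, 2.3077, -1.6923).
‖u_2‖ = 5.7177, so e_2 = (-0.4709, -0.7265, 0.4036, -0.2960).

e_2 = (-0.4709, -0.7265, 0.4036, -0.2960)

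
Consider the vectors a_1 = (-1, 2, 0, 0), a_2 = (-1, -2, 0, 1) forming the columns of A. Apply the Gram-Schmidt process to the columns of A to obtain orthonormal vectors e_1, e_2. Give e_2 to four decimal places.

a_1 = (-1, 2, 0, 0); ‖a_1‖ = 2.2361, so e_1 = (-0.4472, 0.8944, 0.0000, 0.0000).
e_1·a_2 = (-0.4472)·(-1) + 0.8944·(-2) + 0.0000·0 + 0.0000·1 = -1.3416.
u_2 = a_2 + 1.3416·e_1 = (-1.6000, -0.8000, 0.0000, 1.0000).
‖u_2‖ = 2.0494, so e_2 = (-0.7807, -0.3904, 0.0000, 0.4880).

e_2 = (-0.7807, -0.3904, 0.0000, 0.4880)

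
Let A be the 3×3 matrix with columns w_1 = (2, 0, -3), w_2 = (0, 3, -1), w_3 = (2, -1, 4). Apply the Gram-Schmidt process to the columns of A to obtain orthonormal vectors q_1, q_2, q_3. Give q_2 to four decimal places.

q_2 = (-0.1513, 0.9833, -0.1009)

w_1 = (2, 0, -3); ‖w_1‖ = 3.6056, so q_1 = (0.5547, 0.0000, -0.8321).
q_1·w_2 = 0.5547·0 + 0.0000·3 + (-0.8321)·(-1) = 0.8321.
u_2 = w_2 − 0.8321·q_1 = (-0.4615, 3.0000, -0.3077).
‖u_2‖ = 3.0509, so q_2 = (-0.1513, 0.9833, -0.1009).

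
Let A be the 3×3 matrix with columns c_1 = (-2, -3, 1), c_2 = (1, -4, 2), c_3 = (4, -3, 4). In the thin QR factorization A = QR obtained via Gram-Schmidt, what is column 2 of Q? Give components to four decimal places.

c_1 = (-2, -3, 1); ‖c_1‖ = 3.7417, so e_1 = (-0.5345, -0.8018, 0.2673).
e_1·c_2 = (-0.5345)·1 + (-0.8018)·(-4) + 0.2673·2 = 3.2071.
u_2 = c_2 − 3.2071·e_1 = (2.7143, -1.4286, 1.1429).
‖u_2‖ = 3.2733, so e_2 = (0.8292, -0.4364, 0.3491).

e_2 = (0.8292, -0.4364, 0.3491)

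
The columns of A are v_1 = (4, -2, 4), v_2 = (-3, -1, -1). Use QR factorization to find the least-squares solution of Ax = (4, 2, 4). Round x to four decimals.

x = (0.2800, -1.2800)

e_1 = v_1/‖v_1‖ = (4, -2, 4)/6.0000 = (0.6667, -0.3333, 0.6667).
r_{12} = e_1·v_2 = -2.3333.
u_2 = v_2 + 2.3333·e_1 = (-1.4444, -1.7778, 0.5556).
‖u_2‖ = 2.3570, so e_2 = (-0.6128, -0.7542, 0.2357).
Qᵀb = (4.6667, -3.0170).
Back-substitute: x_2 = -3.0170/2.3570 = -1.2800.
x_1 = (4.6667 + 2.3333·(-1.2800))/6.0000 = 0.2800.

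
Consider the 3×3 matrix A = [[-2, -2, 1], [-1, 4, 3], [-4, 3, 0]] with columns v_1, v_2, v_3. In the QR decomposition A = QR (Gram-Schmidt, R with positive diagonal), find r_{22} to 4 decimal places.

r_{22} = 4.7056

e_1 = v_1/‖v_1‖ = (-2, -1, -4)/4.5826 = (-0.4364, -0.2182, -0.8729).
r_{12} = e_1·v_2 = -2.6186.
u_2 = v_2 + 2.6186·e_1 = (-3.1429, 3.4286, 0.7143).
r_{22} = ‖u_2‖ = 4.7056.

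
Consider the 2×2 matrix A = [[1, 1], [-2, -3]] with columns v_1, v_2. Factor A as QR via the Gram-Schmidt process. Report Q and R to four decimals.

Q = [[0.4472, -0.8944], [-0.8944, -0.4472]], R = [[2.2361, 3.1305], [0.0000, 0.4472]]

v_1 = (1, -2); ‖v_1‖ = 2.2361, so q_1 = (0.4472, -0.8944).
q_1·v_2 = 0.4472·1 + (-0.8944)·(-3) = 3.1305.
u_2 = v_2 − 3.1305·q_1 = (-0.4000, -0.2000).
‖u_2‖ = 0.4472, so q_2 = (-0.8944, -0.4472).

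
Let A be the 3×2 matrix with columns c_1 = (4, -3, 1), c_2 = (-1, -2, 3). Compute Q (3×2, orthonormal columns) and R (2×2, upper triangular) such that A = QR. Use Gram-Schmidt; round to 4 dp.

e_1 = c_1/‖c_1‖ = (4, -3, 1)/5.0990 = (0.7845, -0.5883, 0.1961).
r_{12} = e_1·c_2 = 0.9806.
u_2 = c_2 − 0.9806·e_1 = (-1.7692, -1.4231, 2.8077).
‖u_2‖ = 3.6109, so e_2 = (-0.4900, -0.3941, 0.7776).

Q = [[0.7845, -0.4900], [-0.5883, -0.3941], [0.1961, 0.7776]], R = [[5.0990, 0.9806], [0.0000, 3.6109]]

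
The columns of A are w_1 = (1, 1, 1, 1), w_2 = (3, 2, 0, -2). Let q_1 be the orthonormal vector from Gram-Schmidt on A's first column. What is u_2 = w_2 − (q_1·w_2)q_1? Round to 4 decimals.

w_1 = (1, 1, 1, 1); ‖w_1‖ = 2.0000, so q_1 = (0.5000, 0.5000, 0.5000, 0.5000).
q_1·w_2 = 0.5000·3 + 0.5000·2 + 0.5000·0 + 0.5000·(-2) = 1.5000.
u_2 = w_2 − 1.5000·q_1 = (2.2500, 1.2500, -0.7500, -2.7500).

u_2 = (2.2500, 1.2500, -0.7500, -2.7500)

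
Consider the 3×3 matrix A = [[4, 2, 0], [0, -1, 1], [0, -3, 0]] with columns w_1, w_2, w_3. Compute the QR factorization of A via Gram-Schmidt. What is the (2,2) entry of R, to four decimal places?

r_{22} = 3.1623

e_1 = w_1/‖w_1‖ = (4, 0, 0)/4.0000 = (1.0000, 0.0000, 0.0000).
r_{12} = e_1·w_2 = 2.0000.
u_2 = w_2 − 2.0000·e_1 = (0.0000, -1.0000, -3.0000).
r_{22} = ‖u_2‖ = 3.1623.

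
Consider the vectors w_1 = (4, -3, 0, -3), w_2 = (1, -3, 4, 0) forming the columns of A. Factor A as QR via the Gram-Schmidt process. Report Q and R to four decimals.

w_1 = (4, -3, 0, -3); ‖w_1‖ = 5.8310, so q_1 = (0.6860, -0.5145, 0.0000, -0.5145).
q_1·w_2 = 0.6860·1 + (-0.5145)·(-3) + 0.0000·4 + (-0.5145)·0 = 2.2295.
u_2 = w_2 − 2.2295·q_1 = (-0.5294, -1.8529, 4.0000, 1.1471).
‖u_2‖ = 4.5858, so q_2 = (-0.1154, -0.4041, 0.8723, 0.2501).

Q = [[0.6860, -0.1154], [-0.5145, -0.4041], [0.0000, 0.8723], [-0.5145, 0.2501]], R = [[5.8310, 2.2295], [0.0000, 4.5858]]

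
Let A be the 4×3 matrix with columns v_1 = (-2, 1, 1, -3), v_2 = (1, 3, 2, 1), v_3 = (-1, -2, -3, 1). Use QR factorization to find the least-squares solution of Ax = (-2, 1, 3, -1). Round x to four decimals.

x = (0.6267, 0.1867, -0.2667)

v_1 = (-2, 1, 1, -3); ‖v_1‖ = 3.8730, so e_1 = (-0.5164, 0.2582, 0.2582, -0.7746).
e_1·v_2 = (-0.5164)·1 + 0.2582·3 + 0.2582·2 + (-0.7746)·1 = 0.0000.
u_2 = v_2 + 0.0000·e_1 = (1.0000, 3.0000, 2.0000, 1.0000).
‖u_2‖ = 3.8730, so e_2 = (0.2582, 0.7746, 0.5164, 0.2582).
e_1·v_3 = (-0.5164)·(-1) + 0.2582·(-2) + 0.2582·(-3) + (-0.7746)·1 = -1.5492; e_2·v_3 = 0.2582·(-1) + 0.7746·(-2) + 0.5164·(-3) + 0.2582·1 = -3.0984.
u_3 = v_3 + 1.5492·e_1 + 3.0984·e_2 = (-1.0000, 0.8000, -1.0000, 0.6000).
‖u_3‖ = 1.7321, so e_3 = (-0.5774, 0.4619, -0.5774, 0.3464).
Qᵀb = (2.8402, 1.5492, -0.4619).
Back-substitute: x_3 = -0.4619/1.7321 = -0.2667.
x_2 = (1.5492 + 3.0984·(-0.2667))/3.8730 = 0.1867.
x_1 = (2.8402 + 0.0000·0.1867 + 1.5492·(-0.2667))/3.8730 = 0.6267.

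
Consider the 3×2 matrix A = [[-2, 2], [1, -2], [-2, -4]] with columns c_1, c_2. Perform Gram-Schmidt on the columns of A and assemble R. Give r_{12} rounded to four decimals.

r_{12} = 0.6667

e_1 = c_1/‖c_1‖ = (-2, 1, -2)/3.0000 = (-0.6667, 0.3333, -0.6667).
r_{12} = e_1·c_2 = 0.6667.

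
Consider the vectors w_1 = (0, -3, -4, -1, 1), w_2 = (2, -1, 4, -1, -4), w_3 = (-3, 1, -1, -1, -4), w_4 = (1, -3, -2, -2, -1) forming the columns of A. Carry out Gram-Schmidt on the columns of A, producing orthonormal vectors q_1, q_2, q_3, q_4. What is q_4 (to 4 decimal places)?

q_1 = w_1/‖w_1‖ = (0, -3, -4, -1, 1)/5.1962 = (0.0000, -0.5774, -0.7698, -0.1925, 0.1925).
r_{12} = q_1·w_2 = -3.0792.
u_2 = w_2 + 3.0792·q_1 = (2.0000, -2.7778, 1.6296, -1.5926, -3.4074).
‖u_2‖ = 5.3403, so q_2 = (0.3745, -0.5202, 0.3052, -0.2982, -0.6381).
r_{13} = q_1·w_3 = -0.3849; r_{23} = q_2·w_3 = 0.9016.
u_3 = w_3 + 0.3849·q_1 − 0.9016·q_2 = (-3.3377, 1.2468, -1.5714, -0.8052, -3.3506).
‖u_3‖ = 5.1999, so q_3 = (-0.6419, 0.2398, -0.3022, -0.1548, -0.6444).
r_{14} = q_1·w_4 = 3.4641; r_{24} = q_2·w_4 = 2.5592; r_{34} = q_3·w_4 = 0.1973.
u_4 = w_4 − 3.4641·q_1 − 2.5592·q_2 − 0.1973·q_3 = (0.1682, 0.2839, -0.0547, -0.5396, 0.0934).
‖u_4‖ = 0.6417, so q_4 = (0.2621, 0.4424, -0.0852, -0.8409, 0.1455).

q_4 = (0.2621, 0.4424, -0.0852, -0.8409, 0.1455)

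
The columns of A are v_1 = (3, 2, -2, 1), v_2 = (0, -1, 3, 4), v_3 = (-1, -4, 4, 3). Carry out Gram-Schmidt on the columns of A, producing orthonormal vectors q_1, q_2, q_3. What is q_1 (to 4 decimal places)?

q_1 = v_1/‖v_1‖ = (3, 2, -2, 1)/4.2426 = (0.7071, 0.4714, -0.4714, 0.2357).

q_1 = (0.7071, 0.4714, -0.4714, 0.2357)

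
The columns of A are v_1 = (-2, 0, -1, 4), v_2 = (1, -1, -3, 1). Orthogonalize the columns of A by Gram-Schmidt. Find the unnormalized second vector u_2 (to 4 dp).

v_1 = (-2, 0, -1, 4); ‖v_1‖ = 4.5826, so e_1 = (-0.4364, 0.0000, -0.2182, 0.8729).
e_1·v_2 = (-0.4364)·1 + 0.0000·(-1) + (-0.2182)·(-3) + 0.8729·1 = 1.0911.
u_2 = v_2 − 1.0911·e_1 = (1.4762, -1.0000, -2.7619, 0.0476).

u_2 = (1.4762, -1.0000, -2.7619, 0.0476)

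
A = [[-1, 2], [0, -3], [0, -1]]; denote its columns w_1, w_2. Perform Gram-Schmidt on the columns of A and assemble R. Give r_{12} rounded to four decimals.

w_1 = (-1, 0, 0); ‖w_1‖ = 1.0000, so e_1 = (-1.0000, 0.0000, 0.0000).
r_{12} = e_1·w_2 = -2.0000.

r_{12} = -2.0000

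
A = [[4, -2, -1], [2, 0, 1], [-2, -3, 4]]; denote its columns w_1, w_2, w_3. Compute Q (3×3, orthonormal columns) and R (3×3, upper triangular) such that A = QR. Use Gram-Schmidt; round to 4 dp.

Q = [[0.8165, -0.4652, -0.3419], [0.4082, 0.0465, 0.9117], [-0.4082, -0.8840, 0.2279]], R = [[4.8990, -0.4082, -2.0412], [0.0000, 3.5824, -3.0241], [0.0000, 0.0000, 2.1653]]

w_1 = (4, 2, -2); ‖w_1‖ = 4.8990, so q_1 = (0.8165, 0.4082, -0.4082).
q_1·w_2 = 0.8165·(-2) + 0.4082·0 + (-0.4082)·(-3) = -0.4082.
u_2 = w_2 + 0.4082·q_1 = (-1.6667, 0.1667, -3.1667).
‖u_2‖ = 3.5824, so q_2 = (-0.4652, 0.0465, -0.8840).
q_1·w_3 = 0.8165·(-1) + 0.4082·1 + (-0.4082)·4 = -2.0412; q_2·w_3 = (-0.4652)·(-1) + 0.0465·1 + (-0.8840)·4 = -3.0241.
u_3 = w_3 + 2.0412·q_1 + 3.0241·q_2 = (-0.7403, 1.9740, 0.4935).
‖u_3‖ = 2.1653, so q_3 = (-0.3419, 0.9117, 0.2279).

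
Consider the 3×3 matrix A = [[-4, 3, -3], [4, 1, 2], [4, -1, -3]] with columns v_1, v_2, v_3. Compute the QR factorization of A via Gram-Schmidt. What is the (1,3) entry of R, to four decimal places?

r_{13} = 1.1547

q_1 = v_1/‖v_1‖ = (-4, 4, 4)/6.9282 = (-0.5774, 0.5774, 0.5774).
r_{13} = q_1·v_3 = 1.1547.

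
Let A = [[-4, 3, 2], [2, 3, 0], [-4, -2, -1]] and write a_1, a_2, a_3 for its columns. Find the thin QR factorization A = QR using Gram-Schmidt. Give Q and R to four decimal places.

q_1 = a_1/‖a_1‖ = (-4, 2, -4)/6.0000 = (-0.6667, 0.3333, -0.6667).
r_{12} = q_1·a_2 = 0.3333.
u_2 = a_2 − 0.3333·q_1 = (3.2222, 2.8889, -1.7778).
‖u_2‖ = 4.6786, so q_2 = (0.6887, 0.6175, -0.3800).
r_{13} = q_1·a_3 = -0.6667; r_{23} = q_2·a_3 = 1.7574.
u_3 = a_3 + 0.6667·q_1 − 1.7574·q_2 = (0.3452, -0.8629, -0.7766).
‖u_3‖ = 1.2112, so q_3 = (0.2850, -0.7125, -0.6412).

Q = [[-0.6667, 0.6887, 0.2850], [0.3333, 0.6175, -0.7125], [-0.6667, -0.3800, -0.6412]], R = [[6.0000, 0.3333, -0.6667], [0.0000, 4.6786, 1.7574], [0.0000, 0.0000, 1.2112]]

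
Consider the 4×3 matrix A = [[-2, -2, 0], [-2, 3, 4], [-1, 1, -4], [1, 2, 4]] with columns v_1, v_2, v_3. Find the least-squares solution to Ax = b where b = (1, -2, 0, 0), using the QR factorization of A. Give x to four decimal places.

v_1 = (-2, -2, -1, 1); ‖v_1‖ = 3.1623, so q_1 = (-0.6325, -0.6325, -0.3162, 0.3162).
q_1·v_2 = (-0.6325)·(-2) + (-0.6325)·3 + (-0.3162)·1 + 0.3162·2 = -0.3162.
u_2 = v_2 + 0.3162·q_1 = (-2.2000, 2.8000, 0.9000, 2.1000).
‖u_2‖ = 4.2308, so q_2 = (-0.5200, 0.6618, 0.2127, 0.4964).
q_1·v_3 = (-0.6325)·0 + (-0.6325)·4 + (-0.3162)·(-4) + 0.3162·4 = 0.0000; q_2·v_3 = (-0.5200)·0 + 0.6618·4 + 0.2127·(-4) + 0.4964·4 = 3.7818.
u_3 = v_3 + 0.0000·q_1 − 3.7818·q_2 = (1.9665, 1.4972, -4.8045, 2.1229).
‖u_3‖ = 5.8050, so q_3 = (0.3388, 0.2579, -0.8276, 0.3657).
Qᵀb = (0.6325, -1.8436, -0.1771).
Back-substitute: x_3 = -0.1771/5.8050 = -0.0305.
x_2 = (-1.8436 − 3.7818·(-0.0305))/4.2308 = -0.4085.
x_1 = (0.6325 + 0.3162·(-0.4085) + 0.0000·(-0.0305))/3.1623 = 0.1592.

x = (0.1592, -0.4085, -0.0305)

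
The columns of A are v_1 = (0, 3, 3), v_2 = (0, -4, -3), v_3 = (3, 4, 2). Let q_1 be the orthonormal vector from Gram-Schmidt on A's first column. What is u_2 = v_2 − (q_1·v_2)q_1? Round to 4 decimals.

v_1 = (0, 3, 3); ‖v_1‖ = 4.2426, so q_1 = (0.0000, 0.7071, 0.7071).
q_1·v_2 = 0.0000·0 + 0.7071·(-4) + 0.7071·(-3) = -4.9497.
u_2 = v_2 + 4.9497·q_1 = (0.0000, -0.5000, 0.5000).

u_2 = (0.0000, -0.5000, 0.5000)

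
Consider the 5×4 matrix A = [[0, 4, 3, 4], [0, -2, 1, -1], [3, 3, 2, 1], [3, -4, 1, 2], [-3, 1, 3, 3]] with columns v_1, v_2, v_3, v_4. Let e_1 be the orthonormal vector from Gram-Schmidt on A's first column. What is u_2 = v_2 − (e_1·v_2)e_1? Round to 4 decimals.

u_2 = (4.0000, -2.0000, 3.6667, -3.3333, 0.3333)

e_1 = v_1/‖v_1‖ = (0, 0, 3, 3, -3)/5.1962 = (0.0000, 0.0000, 0.5774, 0.5774, -0.5774).
r_{12} = e_1·v_2 = -1.1547.
u_2 = v_2 + 1.1547·e_1 = (4.0000, -2.0000, 3.6667, -3.3333, 0.3333).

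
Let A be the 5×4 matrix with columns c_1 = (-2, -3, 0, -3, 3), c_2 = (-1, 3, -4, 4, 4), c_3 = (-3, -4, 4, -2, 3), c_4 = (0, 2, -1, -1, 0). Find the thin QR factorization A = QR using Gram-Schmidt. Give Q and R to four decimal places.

Q = [[-0.3592, -0.1933, -0.3086, -0.2708], [-0.5388, 0.3092, -0.0629, 0.7779], [0.0000, -0.5325, 0.7691, 0.2514], [-0.5388, 0.4423, 0.5039, -0.4985], [0.5388, 0.6227, 0.2352, 0.0988]], R = [[5.5678, -1.2572, 5.9270, -0.5388], [0.0000, 7.5113, -1.8037, 0.7086], [0.0000, 0.0000, 3.9519, -1.3989], [0.0000, 0.0000, 0.0000, 1.8030]]

q_1 = c_1/‖c_1‖ = (-2, -3, 0, -3, 3)/5.5678 = (-0.3592, -0.5388, 0.0000, -0.5388, 0.5388).
r_{12} = q_1·c_2 = -1.2572.
u_2 = c_2 + 1.2572·q_1 = (-1.4516, 2.3226, -4.0000, 3.3226, 4.6774).
‖u_2‖ = 7.5113, so q_2 = (-0.1933, 0.3092, -0.5325, 0.4423, 0.6227).
r_{13} = q_1·c_3 = 5.9270; r_{23} = q_2·c_3 = -1.8037.
u_3 = c_3 − 5.9270·q_1 + 1.8037·q_2 = (-1.2196, -0.2487, 3.0395, 1.9914, 0.9297).
‖u_3‖ = 3.9519, so q_3 = (-0.3086, -0.0629, 0.7691, 0.5039, 0.2352).
r_{14} = q_1·c_4 = -0.5388; r_{24} = q_2·c_4 = 0.7086; r_{34} = q_3·c_4 = -1.3989.
u_4 = c_4 + 0.5388·q_1 − 0.7086·q_2 + 1.3989·q_3 = (-0.4883, 1.4025, 0.4533, -0.8988, 0.1781).
‖u_4‖ = 1.8030, so q_4 = (-0.2708, 0.7779, 0.2514, -0.4985, 0.0988).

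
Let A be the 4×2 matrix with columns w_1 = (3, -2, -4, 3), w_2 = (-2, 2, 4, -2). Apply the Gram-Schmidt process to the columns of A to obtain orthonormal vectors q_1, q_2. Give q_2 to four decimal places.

w_1 = (3, -2, -4, 3); ‖w_1‖ = 6.1644, so q_1 = (0.4867, -0.3244, -0.6489, 0.4867).
q_1·w_2 = 0.4867·(-2) + (-0.3244)·2 + (-0.6489)·4 + 0.4867·(-2) = -5.1911.
u_2 = w_2 + 5.1911·q_1 = (0.5263, 0.3158, 0.6316, 0.5263).
‖u_2‖ = 1.0260, so q_2 = (0.5130, 0.3078, 0.6156, 0.5130).

q_2 = (0.5130, 0.3078, 0.6156, 0.5130)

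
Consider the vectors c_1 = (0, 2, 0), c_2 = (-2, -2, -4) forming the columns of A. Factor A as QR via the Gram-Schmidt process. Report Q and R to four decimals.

Q = [[0.0000, -0.4472], [1.0000, 0.0000], [0.0000, -0.8944]], R = [[2.0000, -2.0000], [0.0000, 4.4721]]

c_1 = (0, 2, 0); ‖c_1‖ = 2.0000, so e_1 = (0.0000, 1.0000, 0.0000).
e_1·c_2 = 0.0000·(-2) + 1.0000·(-2) + 0.0000·(-4) = -2.0000.
u_2 = c_2 + 2.0000·e_1 = (-2.0000, 0.0000, -4.0000).
‖u_2‖ = 4.4721, so e_2 = (-0.4472, 0.0000, -0.8944).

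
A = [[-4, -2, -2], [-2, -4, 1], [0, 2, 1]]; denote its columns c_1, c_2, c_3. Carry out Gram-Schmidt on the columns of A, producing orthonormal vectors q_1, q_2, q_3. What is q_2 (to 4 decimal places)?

c_1 = (-4, -2, 0); ‖c_1‖ = 4.4721, so q_1 = (-0.8944, -0.4472, 0.0000).
q_1·c_2 = (-0.8944)·(-2) + (-0.4472)·(-4) + 0.0000·2 = 3.5777.
u_2 = c_2 − 3.5777·q_1 = (1.2000, -2.4000, 2.0000).
‖u_2‖ = 3.3466, so q_2 = (0.3586, -0.7171, 0.5976).

q_2 = (0.3586, -0.7171, 0.5976)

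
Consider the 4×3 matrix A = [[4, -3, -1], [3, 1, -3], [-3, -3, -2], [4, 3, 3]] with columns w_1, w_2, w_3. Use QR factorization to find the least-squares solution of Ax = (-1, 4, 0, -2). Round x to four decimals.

x = (-0.0470, 0.6860, -1.1763)

w_1 = (4, 3, -3, 4); ‖w_1‖ = 7.0711, so e_1 = (0.5657, 0.4243, -0.4243, 0.5657).
e_1·w_2 = 0.5657·(-3) + 0.4243·1 + (-0.4243)·(-3) + 0.5657·3 = 1.6971.
u_2 = w_2 − 1.6971·e_1 = (-3.9600, 0.2800, -2.2800, 2.0400).
‖u_2‖ = 5.0120, so e_2 = (-0.7901, 0.0559, -0.4549, 0.4070).
e_1·w_3 = 0.5657·(-1) + 0.4243·(-3) + (-0.4243)·(-2) + 0.5657·3 = 0.7071; e_2·w_3 = (-0.7901)·(-1) + 0.0559·(-3) + (-0.4549)·(-2) + 0.4070·3 = 2.7534.
u_3 = w_3 − 0.7071·e_1 − 2.7534·e_2 = (0.7755, -3.4538, -0.4475, 1.4793).
‖u_3‖ = 3.8625, so e_3 = (0.2008, -0.8942, -0.1158, 0.3830).
Qᵀb = (0.0000, 0.1995, -4.5435).
Back-substitute: x_3 = -4.5435/3.8625 = -1.1763.
x_2 = (0.1995 − 2.7534·(-1.1763))/5.0120 = 0.6860.
x_1 = (0.0000 − 1.6971·0.6860 − 0.7071·(-1.1763))/7.0711 = -0.0470.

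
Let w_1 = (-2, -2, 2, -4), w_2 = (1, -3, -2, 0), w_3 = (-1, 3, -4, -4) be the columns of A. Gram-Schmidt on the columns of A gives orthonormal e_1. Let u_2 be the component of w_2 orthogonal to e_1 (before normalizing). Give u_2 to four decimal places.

u_2 = (1.0000, -3.0000, -2.0000, 0.0000)

w_1 = (-2, -2, 2, -4); ‖w_1‖ = 5.2915, so e_1 = (-0.3780, -0.3780, 0.3780, -0.7559).
e_1·w_2 = (-0.3780)·1 + (-0.3780)·(-3) + 0.3780·(-2) + (-0.7559)·0 = 0.0000.
u_2 = w_2 + 0.0000·e_1 = (1.0000, -3.0000, -2.0000, 0.0000).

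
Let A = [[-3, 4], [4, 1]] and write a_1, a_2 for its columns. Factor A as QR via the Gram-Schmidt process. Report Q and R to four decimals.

Q = [[-0.6000, 0.8000], [0.8000, 0.6000]], R = [[5.0000, -1.6000], [0.0000, 3.8000]]

a_1 = (-3, 4); ‖a_1‖ = 5.0000, so q_1 = (-0.6000, 0.8000).
q_1·a_2 = (-0.6000)·4 + 0.8000·1 = -1.6000.
u_2 = a_2 + 1.6000·q_1 = (3.0400, 2.2800).
‖u_2‖ = 3.8000, so q_2 = (0.8000, 0.6000).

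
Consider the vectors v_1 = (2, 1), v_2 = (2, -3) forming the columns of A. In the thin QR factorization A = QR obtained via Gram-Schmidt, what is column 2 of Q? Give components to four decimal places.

q_2 = (0.4472, -0.8944)

v_1 = (2, 1); ‖v_1‖ = 2.2361, so q_1 = (0.8944, 0.4472).
q_1·v_2 = 0.8944·2 + 0.4472·(-3) = 0.4472.
u_2 = v_2 − 0.4472·q_1 = (1.6000, -3.2000).
‖u_2‖ = 3.5777, so q_2 = (0.4472, -0.8944).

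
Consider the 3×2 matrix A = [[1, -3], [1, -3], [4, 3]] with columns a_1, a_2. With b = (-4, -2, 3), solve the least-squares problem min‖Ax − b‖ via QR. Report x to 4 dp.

x = (0.0000, 1.0000)

a_1 = (1, 1, 4); ‖a_1‖ = 4.2426, so e_1 = (0.2357, 0.2357, 0.9428).
e_1·a_2 = 0.2357·(-3) + 0.2357·(-3) + 0.9428·3 = 1.4142.
u_2 = a_2 − 1.4142·e_1 = (-3.3333, -3.3333, 1.6667).
‖u_2‖ = 5.0000, so e_2 = (-0.6667, -0.6667, 0.3333).
Qᵀb = (1.4142, 5.0000).
Back-substitute: x_2 = 5.0000/5.0000 = 1.0000.
x_1 = (1.4142 − 1.4142·1.0000)/4.2426 = 0.0000.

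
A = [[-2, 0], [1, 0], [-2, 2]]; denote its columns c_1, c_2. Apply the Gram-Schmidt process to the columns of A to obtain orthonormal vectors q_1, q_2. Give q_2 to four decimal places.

c_1 = (-2, 1, -2); ‖c_1‖ = 3.0000, so q_1 = (-0.6667, 0.3333, -0.6667).
q_1·c_2 = (-0.6667)·0 + 0.3333·0 + (-0.6667)·2 = -1.3333.
u_2 = c_2 + 1.3333·q_1 = (-0.8889, 0.4444, 1.1111).
‖u_2‖ = 1.4907, so q_2 = (-0.5963, 0.2981, 0.7454).

q_2 = (-0.5963, 0.2981, 0.7454)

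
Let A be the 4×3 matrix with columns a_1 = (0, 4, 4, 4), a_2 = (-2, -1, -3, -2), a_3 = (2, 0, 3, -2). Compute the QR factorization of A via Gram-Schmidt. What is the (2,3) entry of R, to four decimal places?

r_{23} = -2.8577

e_1 = a_1/‖a_1‖ = (0, 4, 4, 4)/6.9282 = (0.0000, 0.5774, 0.5774, 0.5774).
r_{12} = e_1·a_2 = -3.4641.
u_2 = a_2 + 3.4641·e_1 = (-2.0000, 1.0000, -1.0000, 0.0000).
‖u_2‖ = 2.4495, so e_2 = (-0.8165, 0.4082, -0.4082, 0.0000).
r_{23} = e_2·a_3 = -2.8577.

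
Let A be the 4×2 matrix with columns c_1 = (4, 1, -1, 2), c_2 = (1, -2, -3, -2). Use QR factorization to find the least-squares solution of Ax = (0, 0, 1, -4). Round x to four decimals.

c_1 = (4, 1, -1, 2); ‖c_1‖ = 4.6904, so e_1 = (0.8528, 0.2132, -0.2132, 0.4264).
e_1·c_2 = 0.8528·1 + 0.2132·(-2) + (-0.2132)·(-3) + 0.4264·(-2) = 0.2132.
u_2 = c_2 − 0.2132·e_1 = (0.8182, -2.0455, -2.9545, -2.0909).
‖u_2‖ = 4.2373, so e_2 = (0.1931, -0.4827, -0.6973, -0.4935).
Qᵀb = (-1.9188, 1.2765).
Back-substitute: x_2 = 1.2765/4.2373 = 0.3013.
x_1 = (-1.9188 − 0.2132·0.3013)/4.6904 = -0.4228.

x = (-0.4228, 0.3013)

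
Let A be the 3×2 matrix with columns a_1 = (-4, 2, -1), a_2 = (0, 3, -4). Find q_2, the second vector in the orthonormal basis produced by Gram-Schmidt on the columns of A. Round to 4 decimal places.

a_1 = (-4, 2, -1); ‖a_1‖ = 4.5826, so q_1 = (-0.8729, 0.4364, -0.2182).
q_1·a_2 = (-0.8729)·0 + 0.4364·3 + (-0.2182)·(-4) = 2.1822.
u_2 = a_2 − 2.1822·q_1 = (1.9048, 2.0476, -3.5238).
‖u_2‖ = 4.4987, so q_2 = (0.4234, 0.4552, -0.7833).

q_2 = (0.4234, 0.4552, -0.7833)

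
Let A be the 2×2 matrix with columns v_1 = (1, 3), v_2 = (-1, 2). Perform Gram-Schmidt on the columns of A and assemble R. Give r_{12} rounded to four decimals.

r_{12} = 1.5811

e_1 = v_1/‖v_1‖ = (1, 3)/3.1623 = (0.3162, 0.9487).
r_{12} = e_1·v_2 = 1.5811.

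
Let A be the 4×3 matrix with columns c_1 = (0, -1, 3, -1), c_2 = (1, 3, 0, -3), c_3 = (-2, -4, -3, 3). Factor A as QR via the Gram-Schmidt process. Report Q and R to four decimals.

c_1 = (0, -1, 3, -1); ‖c_1‖ = 3.3166, so q_1 = (0.0000, -0.3015, 0.9045, -0.3015).
q_1·c_2 = 0.0000·1 + (-0.3015)·3 + 0.9045·0 + (-0.3015)·(-3) = 0.0000.
u_2 = c_2 + 0.0000·q_1 = (1.0000, 3.0000, 0.0000, -3.0000).
‖u_2‖ = 4.3589, so q_2 = (0.2294, 0.6882, 0.0000, -0.6882).
q_1·c_3 = 0.0000·(-2) + (-0.3015)·(-4) + 0.9045·(-3) + (-0.3015)·3 = -2.4121; q_2·c_3 = 0.2294·(-2) + 0.6882·(-4) + 0.0000·(-3) + (-0.6882)·3 = -5.2766.
u_3 = c_3 + 2.4121·q_1 + 5.2766·q_2 = (-0.7895, -1.0957, -0.8182, -1.3589).
‖u_3‖ = 2.0832, so q_3 = (-0.3790, -0.5260, -0.3928, -0.6523).

Q = [[0.0000, 0.2294, -0.3790], [-0.3015, 0.6882, -0.5260], [0.9045, 0.0000, -0.3928], [-0.3015, -0.6882, -0.6523]], R = [[3.3166, 0.0000, -2.4121], [0.0000, 4.3589, -5.2766], [0.0000, 0.0000, 2.0832]]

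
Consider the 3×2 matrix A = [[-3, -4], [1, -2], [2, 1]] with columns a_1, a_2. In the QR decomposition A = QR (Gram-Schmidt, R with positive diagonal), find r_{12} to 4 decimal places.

r_{12} = 3.2071

a_1 = (-3, 1, 2); ‖a_1‖ = 3.7417, so q_1 = (-0.8018, 0.2673, 0.5345).
r_{12} = q_1·a_2 = 3.2071.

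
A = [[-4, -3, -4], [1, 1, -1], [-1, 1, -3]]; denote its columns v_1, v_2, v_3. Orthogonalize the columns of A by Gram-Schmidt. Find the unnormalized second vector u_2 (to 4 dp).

q_1 = v_1/‖v_1‖ = (-4, 1, -1)/4.2426 = (-0.9428, 0.2357, -0.2357).
r_{12} = q_1·v_2 = 2.8284.
u_2 = v_2 − 2.8284·q_1 = (-0.3333, 0.3333, 1.6667).

u_2 = (-0.3333, 0.3333, 1.6667)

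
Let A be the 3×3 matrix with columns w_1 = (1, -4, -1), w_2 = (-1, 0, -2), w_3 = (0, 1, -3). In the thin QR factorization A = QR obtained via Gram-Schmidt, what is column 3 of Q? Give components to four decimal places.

e_3 = (0.8480, 0.3180, -0.4240)

w_1 = (1, -4, -1); ‖w_1‖ = 4.2426, so e_1 = (0.2357, -0.9428, -0.2357).
e_1·w_2 = 0.2357·(-1) + (-0.9428)·0 + (-0.2357)·(-2) = 0.2357.
u_2 = w_2 − 0.2357·e_1 = (-1.0556, 0.2222, -1.9444).
‖u_2‖ = 2.2236, so e_2 = (-0.4747, 0.0999, -0.8745).
e_1·w_3 = 0.2357·0 + (-0.9428)·1 + (-0.2357)·(-3) = -0.2357; e_2·w_3 = (-0.4747)·0 + 0.0999·1 + (-0.8745)·(-3) = 2.7233.
u_3 = w_3 + 0.2357·e_1 − 2.7233·e_2 = (1.3483, 0.5056, -0.6742).
‖u_3‖ = 1.5900, so e_3 = (0.8480, 0.3180, -0.4240).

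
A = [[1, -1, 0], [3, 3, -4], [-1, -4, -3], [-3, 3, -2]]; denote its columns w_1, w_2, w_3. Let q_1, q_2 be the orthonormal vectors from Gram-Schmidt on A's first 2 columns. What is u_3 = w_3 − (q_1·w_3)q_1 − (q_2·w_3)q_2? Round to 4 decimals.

w_1 = (1, 3, -1, -3); ‖w_1‖ = 4.4721, so q_1 = (0.2236, 0.6708, -0.2236, -0.6708).
q_1·w_2 = 0.2236·(-1) + 0.6708·3 + (-0.2236)·(-4) + (-0.6708)·3 = 0.6708.
u_2 = w_2 − 0.6708·q_1 = (-1.1500, 2.5500, -3.8500, 3.4500).
‖u_2‖ = 5.8779, so q_2 = (-0.1956, 0.4338, -0.6550, 0.5869).
q_1·w_3 = 0.2236·0 + 0.6708·(-4) + (-0.2236)·(-3) + (-0.6708)·(-2) = -0.6708; q_2·w_3 = (-0.1956)·0 + 0.4338·(-4) + (-0.6550)·(-3) + 0.5869·(-2) = -0.9442.
u_3 = w_3 + 0.6708·q_1 + 0.9442·q_2 = (-0.0347, -3.1404, -3.7685, -1.8958).

u_3 = (-0.0347, -3.1404, -3.7685, -1.8958)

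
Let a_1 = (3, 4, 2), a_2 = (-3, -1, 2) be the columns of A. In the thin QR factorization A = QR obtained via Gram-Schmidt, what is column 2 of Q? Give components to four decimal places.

e_2 = (-0.6180, 0.0721, 0.7828)

a_1 = (3, 4, 2); ‖a_1‖ = 5.3852, so e_1 = (0.5571, 0.7428, 0.3714).
e_1·a_2 = 0.5571·(-3) + 0.7428·(-1) + 0.3714·2 = -1.6713.
u_2 = a_2 + 1.6713·e_1 = (-2.0690, 0.2414, 2.6207).
‖u_2‖ = 3.3477, so e_2 = (-0.6180, 0.0721, 0.7828).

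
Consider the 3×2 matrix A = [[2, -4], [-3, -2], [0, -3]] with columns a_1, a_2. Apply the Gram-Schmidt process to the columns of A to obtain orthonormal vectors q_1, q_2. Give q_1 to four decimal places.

q_1 = (0.5547, -0.8321, 0.0000)

q_1 = a_1/‖a_1‖ = (2, -3, 0)/3.6056 = (0.5547, -0.8321, 0.0000).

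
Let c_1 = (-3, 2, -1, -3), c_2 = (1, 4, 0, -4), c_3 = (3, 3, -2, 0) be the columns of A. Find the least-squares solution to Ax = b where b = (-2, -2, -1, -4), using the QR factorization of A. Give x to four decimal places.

x = (0.4978, 0.1763, -0.5521)

c_1 = (-3, 2, -1, -3); ‖c_1‖ = 4.7958, so e_1 = (-0.6255, 0.4170, -0.2085, -0.6255).
e_1·c_2 = (-0.6255)·1 + 0.4170·4 + (-0.2085)·0 + (-0.6255)·(-4) = 3.5447.
u_2 = c_2 − 3.5447·e_1 = (3.2174, 2.5217, 0.7391, -1.7826).
‖u_2‖ = 4.5205, so e_2 = (0.7117, 0.5578, 0.1635, -0.3943).
e_1·c_3 = (-0.6255)·3 + 0.4170·3 + (-0.2085)·(-2) + (-0.6255)·0 = -0.2085; e_2·c_3 = 0.7117·3 + 0.5578·3 + 0.1635·(-2) + (-0.3943)·0 = 3.4817.
u_3 = c_3 + 0.2085·e_1 − 3.4817·e_2 = (0.3915, 1.1447, -2.6128, 1.2426).
‖u_3‖ = 3.1359, so e_3 = (0.1248, 0.3650, -0.8332, 0.3962).
Qᵀb = (3.1277, -1.1253, -1.7315).
Back-substitute: x_3 = -1.7315/3.1359 = -0.5521.
x_2 = (-1.1253 − 3.4817·(-0.5521))/4.5205 = 0.1763.
x_1 = (3.1277 − 3.5447·0.1763 + 0.2085·(-0.5521))/4.7958 = 0.4978.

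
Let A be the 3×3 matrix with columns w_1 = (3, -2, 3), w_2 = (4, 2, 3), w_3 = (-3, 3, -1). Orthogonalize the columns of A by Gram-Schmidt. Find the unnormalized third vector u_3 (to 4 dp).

w_1 = (3, -2, 3); ‖w_1‖ = 4.6904, so e_1 = (0.6396, -0.4264, 0.6396).
e_1·w_2 = 0.6396·4 + (-0.4264)·2 + 0.6396·3 = 3.6244.
u_2 = w_2 − 3.6244·e_1 = (1.6818, 3.5455, 0.6818).
‖u_2‖ = 3.9829, so e_2 = (0.4223, 0.8902, 0.1712).
e_1·w_3 = 0.6396·(-3) + (-0.4264)·3 + 0.6396·(-1) = -3.8376; e_2·w_3 = 0.4223·(-3) + 0.8902·3 + 0.1712·(-1) = 1.2325.
u_3 = w_3 + 3.8376·e_1 − 1.2325·e_2 = (-1.0659, 0.2665, 1.2436).

u_3 = (-1.0659, 0.2665, 1.2436)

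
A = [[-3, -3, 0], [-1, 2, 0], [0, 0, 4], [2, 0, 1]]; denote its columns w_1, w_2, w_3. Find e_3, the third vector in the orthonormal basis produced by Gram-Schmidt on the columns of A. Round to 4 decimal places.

w_1 = (-3, -1, 0, 2); ‖w_1‖ = 3.7417, so e_1 = (-0.8018, -0.2673, 0.0000, 0.5345).
e_1·w_2 = (-0.8018)·(-3) + (-0.2673)·2 + 0.0000·0 + 0.5345·0 = 1.8708.
u_2 = w_2 − 1.8708·e_1 = (-1.5000, 2.5000, 0.0000, -1.0000).
‖u_2‖ = 3.0822, so e_2 = (-0.4867, 0.8111, 0.0000, -0.3244).
e_1·w_3 = (-0.8018)·0 + (-0.2673)·0 + 0.0000·4 + 0.5345·1 = 0.5345; e_2·w_3 = (-0.4867)·0 + 0.8111·0 + 0.0000·4 + (-0.3244)·1 = -0.3244.
u_3 = w_3 − 0.5345·e_1 + 0.3244·e_2 = (0.2707, 0.4060, 4.0000, 0.6090).
‖u_3‖ = 4.0754, so e_3 = (0.0664, 0.0996, 0.9815, 0.1494).

e_3 = (0.0664, 0.0996, 0.9815, 0.1494)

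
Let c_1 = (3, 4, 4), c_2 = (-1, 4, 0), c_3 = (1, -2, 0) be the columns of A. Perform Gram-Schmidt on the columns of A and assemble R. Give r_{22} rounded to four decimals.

r_{22} = 3.5886

c_1 = (3, 4, 4); ‖c_1‖ = 6.4031, so q_1 = (0.4685, 0.6247, 0.6247).
q_1·c_2 = 0.4685·(-1) + 0.6247·4 + 0.6247·0 = 2.0303.
u_2 = c_2 − 2.0303·q_1 = (-1.9512, 2.7317, -1.2683).
r_{22} = ‖u_2‖ = 3.5886.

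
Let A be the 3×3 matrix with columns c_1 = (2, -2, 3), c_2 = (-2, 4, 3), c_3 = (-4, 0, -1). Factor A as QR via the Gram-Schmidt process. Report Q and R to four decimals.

Q = [[0.4851, -0.3087, -0.8182], [-0.4851, 0.6835, -0.5455], [0.7276, 0.6615, 0.1818]], R = [[4.1231, -0.7276, -2.6679], [0.0000, 5.3358, 0.5733], [0.0000, 0.0000, 3.0909]]

c_1 = (2, -2, 3); ‖c_1‖ = 4.1231, so e_1 = (0.4851, -0.4851, 0.7276).
e_1·c_2 = 0.4851·(-2) + (-0.4851)·4 + 0.7276·3 = -0.7276.
u_2 = c_2 + 0.7276·e_1 = (-1.6471, 3.6471, 3.5294).
‖u_2‖ = 5.3358, so e_2 = (-0.3087, 0.6835, 0.6615).
e_1·c_3 = 0.4851·(-4) + (-0.4851)·0 + 0.7276·(-1) = -2.6679; e_2·c_3 = (-0.3087)·(-4) + 0.6835·0 + 0.6615·(-1) = 0.5733.
u_3 = c_3 + 2.6679·e_1 − 0.5733·e_2 = (-2.5289, -1.6860, 0.5620).
‖u_3‖ = 3.0909, so e_3 = (-0.8182, -0.5455, 0.1818).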